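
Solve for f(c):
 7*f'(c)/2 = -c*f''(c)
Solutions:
 f(c) = C1 + C2/c^(5/2)


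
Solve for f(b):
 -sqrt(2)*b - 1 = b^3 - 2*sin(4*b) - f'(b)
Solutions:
 f(b) = C1 + b^4/4 + sqrt(2)*b^2/2 + b + cos(4*b)/2


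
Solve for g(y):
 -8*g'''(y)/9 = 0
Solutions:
 g(y) = C1 + C2*y + C3*y^2


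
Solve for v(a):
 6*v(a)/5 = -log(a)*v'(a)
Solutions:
 v(a) = C1*exp(-6*li(a)/5)


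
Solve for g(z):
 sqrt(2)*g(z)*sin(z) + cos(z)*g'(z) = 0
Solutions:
 g(z) = C1*cos(z)^(sqrt(2))


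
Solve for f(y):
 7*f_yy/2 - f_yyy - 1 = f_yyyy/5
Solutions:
 f(y) = C1 + C2*y + C3*exp(y*(-5 + sqrt(95))/2) + C4*exp(-y*(5 + sqrt(95))/2) + y^2/7


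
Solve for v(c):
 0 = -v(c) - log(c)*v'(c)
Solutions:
 v(c) = C1*exp(-li(c))


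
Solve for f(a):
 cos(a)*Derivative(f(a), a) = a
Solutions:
 f(a) = C1 + Integral(a/cos(a), a)


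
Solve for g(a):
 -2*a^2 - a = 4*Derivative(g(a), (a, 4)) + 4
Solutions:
 g(a) = C1 + C2*a + C3*a^2 + C4*a^3 - a^6/720 - a^5/480 - a^4/24


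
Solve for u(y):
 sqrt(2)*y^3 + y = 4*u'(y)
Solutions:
 u(y) = C1 + sqrt(2)*y^4/16 + y^2/8


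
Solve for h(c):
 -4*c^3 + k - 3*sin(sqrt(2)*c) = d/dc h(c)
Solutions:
 h(c) = C1 - c^4 + c*k + 3*sqrt(2)*cos(sqrt(2)*c)/2


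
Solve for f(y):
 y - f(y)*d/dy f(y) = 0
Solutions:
 f(y) = -sqrt(C1 + y^2)
 f(y) = sqrt(C1 + y^2)


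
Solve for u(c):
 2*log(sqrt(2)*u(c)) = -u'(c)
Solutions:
 Integral(1/(2*log(_y) + log(2)), (_y, u(c))) = C1 - c


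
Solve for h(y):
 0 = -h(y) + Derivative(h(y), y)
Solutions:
 h(y) = C1*exp(y)


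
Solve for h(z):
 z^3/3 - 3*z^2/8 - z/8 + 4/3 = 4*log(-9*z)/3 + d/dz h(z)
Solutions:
 h(z) = C1 + z^4/12 - z^3/8 - z^2/16 - 4*z*log(-z)/3 + 8*z*(1 - log(3))/3


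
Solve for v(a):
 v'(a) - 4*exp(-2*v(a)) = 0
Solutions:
 v(a) = log(-sqrt(C1 + 8*a))
 v(a) = log(C1 + 8*a)/2


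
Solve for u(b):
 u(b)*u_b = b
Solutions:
 u(b) = -sqrt(C1 + b^2)
 u(b) = sqrt(C1 + b^2)


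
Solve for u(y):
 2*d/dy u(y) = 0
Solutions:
 u(y) = C1


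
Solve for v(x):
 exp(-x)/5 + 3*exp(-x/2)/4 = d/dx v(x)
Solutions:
 v(x) = C1 - exp(-x)/5 - 3*exp(-x/2)/2


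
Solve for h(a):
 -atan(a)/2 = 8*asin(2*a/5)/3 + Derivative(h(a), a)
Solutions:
 h(a) = C1 - 8*a*asin(2*a/5)/3 - a*atan(a)/2 - 4*sqrt(25 - 4*a^2)/3 + log(a^2 + 1)/4


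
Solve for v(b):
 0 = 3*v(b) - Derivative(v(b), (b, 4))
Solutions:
 v(b) = C1*exp(-3^(1/4)*b) + C2*exp(3^(1/4)*b) + C3*sin(3^(1/4)*b) + C4*cos(3^(1/4)*b)


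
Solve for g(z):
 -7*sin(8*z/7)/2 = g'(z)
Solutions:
 g(z) = C1 + 49*cos(8*z/7)/16


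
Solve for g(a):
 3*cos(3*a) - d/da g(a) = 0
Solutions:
 g(a) = C1 + sin(3*a)


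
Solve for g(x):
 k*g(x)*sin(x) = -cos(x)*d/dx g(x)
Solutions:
 g(x) = C1*exp(k*log(cos(x)))


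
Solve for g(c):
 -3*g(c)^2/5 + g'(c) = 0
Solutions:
 g(c) = -5/(C1 + 3*c)


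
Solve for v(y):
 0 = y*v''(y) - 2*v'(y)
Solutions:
 v(y) = C1 + C2*y^3


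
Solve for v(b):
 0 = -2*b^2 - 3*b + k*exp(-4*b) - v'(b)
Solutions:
 v(b) = C1 - 2*b^3/3 - 3*b^2/2 - k*exp(-4*b)/4


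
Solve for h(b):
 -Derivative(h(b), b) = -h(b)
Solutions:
 h(b) = C1*exp(b)


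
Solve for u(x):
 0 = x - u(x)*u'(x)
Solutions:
 u(x) = -sqrt(C1 + x^2)
 u(x) = sqrt(C1 + x^2)


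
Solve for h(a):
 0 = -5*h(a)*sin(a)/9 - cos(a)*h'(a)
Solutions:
 h(a) = C1*cos(a)^(5/9)


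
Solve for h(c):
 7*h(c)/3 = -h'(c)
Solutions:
 h(c) = C1*exp(-7*c/3)


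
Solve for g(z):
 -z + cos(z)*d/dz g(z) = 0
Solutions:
 g(z) = C1 + Integral(z/cos(z), z)


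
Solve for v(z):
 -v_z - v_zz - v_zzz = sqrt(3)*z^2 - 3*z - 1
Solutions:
 v(z) = C1 - sqrt(3)*z^3/3 + 3*z^2/2 + sqrt(3)*z^2 - 2*z + (C2*sin(sqrt(3)*z/2) + C3*cos(sqrt(3)*z/2))*exp(-z/2)


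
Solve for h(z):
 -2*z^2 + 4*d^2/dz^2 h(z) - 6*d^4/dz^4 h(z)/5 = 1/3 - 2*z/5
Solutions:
 h(z) = C1 + C2*z + C3*exp(-sqrt(30)*z/3) + C4*exp(sqrt(30)*z/3) + z^4/24 - z^3/60 + 23*z^2/120


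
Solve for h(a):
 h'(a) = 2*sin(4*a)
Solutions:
 h(a) = C1 - cos(4*a)/2


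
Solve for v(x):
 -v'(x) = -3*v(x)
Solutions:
 v(x) = C1*exp(3*x)


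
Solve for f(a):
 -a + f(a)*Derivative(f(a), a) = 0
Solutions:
 f(a) = -sqrt(C1 + a^2)
 f(a) = sqrt(C1 + a^2)


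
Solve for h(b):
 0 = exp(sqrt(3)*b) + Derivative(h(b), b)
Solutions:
 h(b) = C1 - sqrt(3)*exp(sqrt(3)*b)/3


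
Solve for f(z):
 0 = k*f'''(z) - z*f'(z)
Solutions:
 f(z) = C1 + Integral(C2*airyai(z*(1/k)^(1/3)) + C3*airybi(z*(1/k)^(1/3)), z)


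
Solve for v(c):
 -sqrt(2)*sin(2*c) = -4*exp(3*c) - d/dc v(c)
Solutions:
 v(c) = C1 - 4*exp(3*c)/3 - sqrt(2)*cos(2*c)/2


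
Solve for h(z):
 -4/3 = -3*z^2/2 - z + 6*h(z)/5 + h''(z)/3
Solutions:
 h(z) = C1*sin(3*sqrt(10)*z/5) + C2*cos(3*sqrt(10)*z/5) + 5*z^2/4 + 5*z/6 - 65/36


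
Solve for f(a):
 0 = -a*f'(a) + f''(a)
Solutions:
 f(a) = C1 + C2*erfi(sqrt(2)*a/2)


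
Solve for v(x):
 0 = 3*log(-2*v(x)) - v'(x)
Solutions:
 -Integral(1/(log(-_y) + log(2)), (_y, v(x)))/3 = C1 - x


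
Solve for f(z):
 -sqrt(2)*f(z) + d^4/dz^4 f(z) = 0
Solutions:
 f(z) = C1*exp(-2^(1/8)*z) + C2*exp(2^(1/8)*z) + C3*sin(2^(1/8)*z) + C4*cos(2^(1/8)*z)


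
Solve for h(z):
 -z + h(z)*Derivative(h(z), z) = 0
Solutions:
 h(z) = -sqrt(C1 + z^2)
 h(z) = sqrt(C1 + z^2)


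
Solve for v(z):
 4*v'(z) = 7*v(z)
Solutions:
 v(z) = C1*exp(7*z/4)


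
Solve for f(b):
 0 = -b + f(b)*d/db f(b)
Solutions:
 f(b) = -sqrt(C1 + b^2)
 f(b) = sqrt(C1 + b^2)


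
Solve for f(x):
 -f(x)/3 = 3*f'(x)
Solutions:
 f(x) = C1*exp(-x/9)


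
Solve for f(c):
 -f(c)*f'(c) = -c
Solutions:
 f(c) = -sqrt(C1 + c^2)
 f(c) = sqrt(C1 + c^2)


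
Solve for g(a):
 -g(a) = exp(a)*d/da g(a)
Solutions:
 g(a) = C1*exp(exp(-a))


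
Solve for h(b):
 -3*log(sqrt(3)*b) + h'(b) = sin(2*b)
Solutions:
 h(b) = C1 + 3*b*log(b) - 3*b + 3*b*log(3)/2 - cos(2*b)/2


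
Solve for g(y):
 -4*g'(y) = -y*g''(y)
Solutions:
 g(y) = C1 + C2*y^5


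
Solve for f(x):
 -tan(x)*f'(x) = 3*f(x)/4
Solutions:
 f(x) = C1/sin(x)^(3/4)


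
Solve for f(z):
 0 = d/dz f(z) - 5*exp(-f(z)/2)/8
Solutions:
 f(z) = 2*log(C1 + 5*z/16)


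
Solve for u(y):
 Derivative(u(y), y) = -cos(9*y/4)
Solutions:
 u(y) = C1 - 4*sin(9*y/4)/9


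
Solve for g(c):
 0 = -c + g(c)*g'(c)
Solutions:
 g(c) = -sqrt(C1 + c^2)
 g(c) = sqrt(C1 + c^2)


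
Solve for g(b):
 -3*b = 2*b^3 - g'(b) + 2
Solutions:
 g(b) = C1 + b^4/2 + 3*b^2/2 + 2*b


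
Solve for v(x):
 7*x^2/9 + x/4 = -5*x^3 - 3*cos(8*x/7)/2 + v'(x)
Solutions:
 v(x) = C1 + 5*x^4/4 + 7*x^3/27 + x^2/8 + 21*sin(8*x/7)/16


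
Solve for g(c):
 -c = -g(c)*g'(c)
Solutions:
 g(c) = -sqrt(C1 + c^2)
 g(c) = sqrt(C1 + c^2)


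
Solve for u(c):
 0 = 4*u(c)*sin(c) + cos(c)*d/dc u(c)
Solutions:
 u(c) = C1*cos(c)^4


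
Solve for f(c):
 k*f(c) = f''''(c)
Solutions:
 f(c) = C1*exp(-c*k^(1/4)) + C2*exp(c*k^(1/4)) + C3*exp(-I*c*k^(1/4)) + C4*exp(I*c*k^(1/4))


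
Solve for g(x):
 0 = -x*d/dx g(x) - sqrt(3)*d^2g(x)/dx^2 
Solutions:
 g(x) = C1 + C2*erf(sqrt(2)*3^(3/4)*x/6)


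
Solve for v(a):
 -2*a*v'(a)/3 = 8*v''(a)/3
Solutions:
 v(a) = C1 + C2*erf(sqrt(2)*a/4)


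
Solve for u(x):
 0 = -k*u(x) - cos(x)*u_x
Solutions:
 u(x) = C1*exp(k*(log(sin(x) - 1) - log(sin(x) + 1))/2)


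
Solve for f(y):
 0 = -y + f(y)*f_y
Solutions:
 f(y) = -sqrt(C1 + y^2)
 f(y) = sqrt(C1 + y^2)


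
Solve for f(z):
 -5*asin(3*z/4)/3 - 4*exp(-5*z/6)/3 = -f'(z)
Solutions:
 f(z) = C1 + 5*z*asin(3*z/4)/3 + 5*sqrt(16 - 9*z^2)/9 - 8*exp(-5*z/6)/5


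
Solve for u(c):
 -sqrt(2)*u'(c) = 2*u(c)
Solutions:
 u(c) = C1*exp(-sqrt(2)*c)


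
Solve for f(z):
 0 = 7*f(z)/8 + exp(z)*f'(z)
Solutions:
 f(z) = C1*exp(7*exp(-z)/8)


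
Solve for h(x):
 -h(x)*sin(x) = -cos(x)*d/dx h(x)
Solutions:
 h(x) = C1/cos(x)


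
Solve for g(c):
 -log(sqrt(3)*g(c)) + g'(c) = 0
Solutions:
 -2*Integral(1/(2*log(_y) + log(3)), (_y, g(c))) = C1 - c


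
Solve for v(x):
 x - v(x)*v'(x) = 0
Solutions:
 v(x) = -sqrt(C1 + x^2)
 v(x) = sqrt(C1 + x^2)


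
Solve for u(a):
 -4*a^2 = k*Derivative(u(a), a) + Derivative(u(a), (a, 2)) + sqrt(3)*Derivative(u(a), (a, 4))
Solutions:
 u(a) = C1 + C2*exp(a*(-2^(2/3)*3^(1/6)*(9*k + sqrt(81*k^2 + 4*sqrt(3)))^(1/3) + 2*6^(1/3)/(9*k + sqrt(81*k^2 + 4*sqrt(3)))^(1/3))/6) + C3*exp(a*(2^(2/3)*3^(1/6)*(9*k + sqrt(81*k^2 + 4*sqrt(3)))^(1/3) - 6^(2/3)*I*(9*k + sqrt(81*k^2 + 4*sqrt(3)))^(1/3) + 16*sqrt(3)/((9*k + sqrt(81*k^2 + 4*sqrt(3)))^(1/3)*(-2^(2/3)*3^(1/6) + 6^(2/3)*I)))/12) + C4*exp(a*(2^(2/3)*3^(1/6)*(9*k + sqrt(81*k^2 + 4*sqrt(3)))^(1/3) + 6^(2/3)*I*(9*k + sqrt(81*k^2 + 4*sqrt(3)))^(1/3) - 16*sqrt(3)/((9*k + sqrt(81*k^2 + 4*sqrt(3)))^(1/3)*(2^(2/3)*3^(1/6) + 6^(2/3)*I)))/12) - 4*a^3/(3*k) + 4*a^2/k^2 - 8*a/k^3


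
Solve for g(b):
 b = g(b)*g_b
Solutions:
 g(b) = -sqrt(C1 + b^2)
 g(b) = sqrt(C1 + b^2)


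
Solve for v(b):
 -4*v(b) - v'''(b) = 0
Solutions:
 v(b) = C3*exp(-2^(2/3)*b) + (C1*sin(2^(2/3)*sqrt(3)*b/2) + C2*cos(2^(2/3)*sqrt(3)*b/2))*exp(2^(2/3)*b/2)


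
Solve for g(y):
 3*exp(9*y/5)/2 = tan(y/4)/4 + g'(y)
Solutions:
 g(y) = C1 + 5*exp(9*y/5)/6 + log(cos(y/4))


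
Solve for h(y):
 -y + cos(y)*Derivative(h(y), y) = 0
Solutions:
 h(y) = C1 + Integral(y/cos(y), y)


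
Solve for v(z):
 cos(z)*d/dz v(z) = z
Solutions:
 v(z) = C1 + Integral(z/cos(z), z)


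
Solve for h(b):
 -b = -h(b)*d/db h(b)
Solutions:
 h(b) = -sqrt(C1 + b^2)
 h(b) = sqrt(C1 + b^2)


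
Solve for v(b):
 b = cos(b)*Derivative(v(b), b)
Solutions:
 v(b) = C1 + Integral(b/cos(b), b)


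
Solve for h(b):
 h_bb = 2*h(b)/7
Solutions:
 h(b) = C1*exp(-sqrt(14)*b/7) + C2*exp(sqrt(14)*b/7)


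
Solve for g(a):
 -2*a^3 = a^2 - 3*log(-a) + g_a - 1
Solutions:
 g(a) = C1 - a^4/2 - a^3/3 + 3*a*log(-a) - 2*a


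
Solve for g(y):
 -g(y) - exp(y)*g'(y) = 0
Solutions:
 g(y) = C1*exp(exp(-y))


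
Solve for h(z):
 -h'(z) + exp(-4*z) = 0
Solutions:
 h(z) = C1 - exp(-4*z)/4


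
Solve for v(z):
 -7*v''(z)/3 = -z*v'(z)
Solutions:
 v(z) = C1 + C2*erfi(sqrt(42)*z/14)


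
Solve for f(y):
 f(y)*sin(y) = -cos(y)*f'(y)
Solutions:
 f(y) = C1*cos(y)


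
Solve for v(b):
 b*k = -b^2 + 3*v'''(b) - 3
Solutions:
 v(b) = C1 + C2*b + C3*b^2 + b^5/180 + b^4*k/72 + b^3/6


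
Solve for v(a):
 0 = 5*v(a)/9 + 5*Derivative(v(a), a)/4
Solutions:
 v(a) = C1*exp(-4*a/9)


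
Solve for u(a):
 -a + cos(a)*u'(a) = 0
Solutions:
 u(a) = C1 + Integral(a/cos(a), a)


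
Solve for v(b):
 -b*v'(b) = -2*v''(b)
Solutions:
 v(b) = C1 + C2*erfi(b/2)


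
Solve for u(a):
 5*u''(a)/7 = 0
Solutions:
 u(a) = C1 + C2*a


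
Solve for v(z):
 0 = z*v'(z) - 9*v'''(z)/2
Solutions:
 v(z) = C1 + Integral(C2*airyai(6^(1/3)*z/3) + C3*airybi(6^(1/3)*z/3), z)


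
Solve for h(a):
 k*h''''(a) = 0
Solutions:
 h(a) = C1 + C2*a + C3*a^2 + C4*a^3


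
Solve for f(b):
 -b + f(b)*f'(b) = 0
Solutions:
 f(b) = -sqrt(C1 + b^2)
 f(b) = sqrt(C1 + b^2)


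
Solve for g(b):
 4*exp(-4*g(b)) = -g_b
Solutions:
 g(b) = log(-I*(C1 - 16*b)^(1/4))
 g(b) = log(I*(C1 - 16*b)^(1/4))
 g(b) = log(-(C1 - 16*b)^(1/4))
 g(b) = log(C1 - 16*b)/4


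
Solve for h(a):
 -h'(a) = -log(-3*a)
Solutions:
 h(a) = C1 + a*log(-a) + a*(-1 + log(3))


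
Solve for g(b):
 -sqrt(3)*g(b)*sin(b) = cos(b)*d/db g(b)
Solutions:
 g(b) = C1*cos(b)^(sqrt(3))


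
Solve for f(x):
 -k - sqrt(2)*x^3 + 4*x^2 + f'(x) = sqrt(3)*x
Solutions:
 f(x) = C1 + k*x + sqrt(2)*x^4/4 - 4*x^3/3 + sqrt(3)*x^2/2


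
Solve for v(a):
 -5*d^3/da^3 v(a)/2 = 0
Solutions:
 v(a) = C1 + C2*a + C3*a^2


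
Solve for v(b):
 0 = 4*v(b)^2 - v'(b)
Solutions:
 v(b) = -1/(C1 + 4*b)


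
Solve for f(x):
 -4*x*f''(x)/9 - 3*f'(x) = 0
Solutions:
 f(x) = C1 + C2/x^(23/4)


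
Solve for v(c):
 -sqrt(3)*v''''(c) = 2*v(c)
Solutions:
 v(c) = (C1*sin(2^(3/4)*3^(7/8)*c/6) + C2*cos(2^(3/4)*3^(7/8)*c/6))*exp(-2^(3/4)*3^(7/8)*c/6) + (C3*sin(2^(3/4)*3^(7/8)*c/6) + C4*cos(2^(3/4)*3^(7/8)*c/6))*exp(2^(3/4)*3^(7/8)*c/6)


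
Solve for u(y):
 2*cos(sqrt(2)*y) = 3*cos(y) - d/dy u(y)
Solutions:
 u(y) = C1 + 3*sin(y) - sqrt(2)*sin(sqrt(2)*y)


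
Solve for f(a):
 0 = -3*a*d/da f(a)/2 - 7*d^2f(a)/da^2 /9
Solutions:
 f(a) = C1 + C2*erf(3*sqrt(21)*a/14)


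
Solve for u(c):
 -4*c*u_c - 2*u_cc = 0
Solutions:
 u(c) = C1 + C2*erf(c)


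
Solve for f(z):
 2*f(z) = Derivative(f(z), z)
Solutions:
 f(z) = C1*exp(2*z)


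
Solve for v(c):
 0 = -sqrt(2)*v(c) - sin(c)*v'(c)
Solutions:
 v(c) = C1*(cos(c) + 1)^(sqrt(2)/2)/(cos(c) - 1)^(sqrt(2)/2)


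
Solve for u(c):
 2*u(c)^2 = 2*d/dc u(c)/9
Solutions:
 u(c) = -1/(C1 + 9*c)


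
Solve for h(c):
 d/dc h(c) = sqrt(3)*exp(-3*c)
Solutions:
 h(c) = C1 - sqrt(3)*exp(-3*c)/3


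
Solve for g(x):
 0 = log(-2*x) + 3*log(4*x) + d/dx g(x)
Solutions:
 g(x) = C1 - 4*x*log(x) + x*(-7*log(2) + 4 - I*pi)


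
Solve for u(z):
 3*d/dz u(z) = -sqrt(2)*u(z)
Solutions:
 u(z) = C1*exp(-sqrt(2)*z/3)


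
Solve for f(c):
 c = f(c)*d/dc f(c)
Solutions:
 f(c) = -sqrt(C1 + c^2)
 f(c) = sqrt(C1 + c^2)


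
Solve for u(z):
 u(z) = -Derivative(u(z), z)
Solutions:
 u(z) = C1*exp(-z)


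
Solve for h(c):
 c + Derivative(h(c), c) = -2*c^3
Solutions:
 h(c) = C1 - c^4/2 - c^2/2


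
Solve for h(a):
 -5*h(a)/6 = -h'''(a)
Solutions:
 h(a) = C3*exp(5^(1/3)*6^(2/3)*a/6) + (C1*sin(2^(2/3)*3^(1/6)*5^(1/3)*a/4) + C2*cos(2^(2/3)*3^(1/6)*5^(1/3)*a/4))*exp(-5^(1/3)*6^(2/3)*a/12)


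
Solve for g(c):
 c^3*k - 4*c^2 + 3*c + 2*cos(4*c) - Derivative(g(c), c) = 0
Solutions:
 g(c) = C1 + c^4*k/4 - 4*c^3/3 + 3*c^2/2 + sin(4*c)/2


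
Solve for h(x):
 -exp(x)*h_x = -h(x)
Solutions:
 h(x) = C1*exp(-exp(-x))


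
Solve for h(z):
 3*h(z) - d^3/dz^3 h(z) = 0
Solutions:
 h(z) = C3*exp(3^(1/3)*z) + (C1*sin(3^(5/6)*z/2) + C2*cos(3^(5/6)*z/2))*exp(-3^(1/3)*z/2)


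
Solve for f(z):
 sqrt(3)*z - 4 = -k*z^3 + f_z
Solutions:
 f(z) = C1 + k*z^4/4 + sqrt(3)*z^2/2 - 4*z


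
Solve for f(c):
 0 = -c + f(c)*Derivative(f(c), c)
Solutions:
 f(c) = -sqrt(C1 + c^2)
 f(c) = sqrt(C1 + c^2)


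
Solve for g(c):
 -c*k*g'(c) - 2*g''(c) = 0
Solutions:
 g(c) = Piecewise((-sqrt(pi)*C1*erf(c*sqrt(k)/2)/sqrt(k) - C2, (k > 0) | (k < 0)), (-C1*c - C2, True))


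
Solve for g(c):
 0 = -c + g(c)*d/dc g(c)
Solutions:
 g(c) = -sqrt(C1 + c^2)
 g(c) = sqrt(C1 + c^2)


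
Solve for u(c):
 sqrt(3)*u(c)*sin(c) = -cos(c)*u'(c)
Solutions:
 u(c) = C1*cos(c)^(sqrt(3))


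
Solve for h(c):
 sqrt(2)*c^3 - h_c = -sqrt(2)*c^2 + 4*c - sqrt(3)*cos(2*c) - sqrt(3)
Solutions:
 h(c) = C1 + sqrt(2)*c^4/4 + sqrt(2)*c^3/3 - 2*c^2 + sqrt(3)*(c + sin(c)*cos(c))


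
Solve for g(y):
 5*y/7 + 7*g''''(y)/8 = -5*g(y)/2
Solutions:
 g(y) = -2*y/7 + (C1*sin(5^(1/4)*7^(3/4)*y/7) + C2*cos(5^(1/4)*7^(3/4)*y/7))*exp(-5^(1/4)*7^(3/4)*y/7) + (C3*sin(5^(1/4)*7^(3/4)*y/7) + C4*cos(5^(1/4)*7^(3/4)*y/7))*exp(5^(1/4)*7^(3/4)*y/7)


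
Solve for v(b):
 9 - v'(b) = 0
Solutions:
 v(b) = C1 + 9*b


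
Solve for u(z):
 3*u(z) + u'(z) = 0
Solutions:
 u(z) = C1*exp(-3*z)


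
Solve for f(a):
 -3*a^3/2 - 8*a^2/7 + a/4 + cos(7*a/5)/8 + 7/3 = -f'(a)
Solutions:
 f(a) = C1 + 3*a^4/8 + 8*a^3/21 - a^2/8 - 7*a/3 - 5*sin(7*a/5)/56


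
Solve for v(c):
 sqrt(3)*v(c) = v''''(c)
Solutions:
 v(c) = C1*exp(-3^(1/8)*c) + C2*exp(3^(1/8)*c) + C3*sin(3^(1/8)*c) + C4*cos(3^(1/8)*c)


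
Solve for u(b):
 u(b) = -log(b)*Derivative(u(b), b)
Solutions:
 u(b) = C1*exp(-li(b))


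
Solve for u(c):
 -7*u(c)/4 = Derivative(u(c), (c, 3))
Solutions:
 u(c) = C3*exp(-14^(1/3)*c/2) + (C1*sin(14^(1/3)*sqrt(3)*c/4) + C2*cos(14^(1/3)*sqrt(3)*c/4))*exp(14^(1/3)*c/4)


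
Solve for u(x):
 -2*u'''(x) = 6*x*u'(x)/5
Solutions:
 u(x) = C1 + Integral(C2*airyai(-3^(1/3)*5^(2/3)*x/5) + C3*airybi(-3^(1/3)*5^(2/3)*x/5), x)


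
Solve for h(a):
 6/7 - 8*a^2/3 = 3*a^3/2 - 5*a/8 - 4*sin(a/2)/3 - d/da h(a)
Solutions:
 h(a) = C1 + 3*a^4/8 + 8*a^3/9 - 5*a^2/16 - 6*a/7 + 8*cos(a/2)/3


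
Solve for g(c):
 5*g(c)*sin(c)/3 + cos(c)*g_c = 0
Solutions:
 g(c) = C1*cos(c)^(5/3)


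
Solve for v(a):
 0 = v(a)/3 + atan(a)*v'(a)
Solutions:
 v(a) = C1*exp(-Integral(1/atan(a), a)/3)


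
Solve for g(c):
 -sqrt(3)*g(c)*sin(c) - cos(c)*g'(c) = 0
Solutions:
 g(c) = C1*cos(c)^(sqrt(3))


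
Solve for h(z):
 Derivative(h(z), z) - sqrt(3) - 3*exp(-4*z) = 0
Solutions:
 h(z) = C1 + sqrt(3)*z - 3*exp(-4*z)/4


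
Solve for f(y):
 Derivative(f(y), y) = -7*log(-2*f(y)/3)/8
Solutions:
 8*Integral(1/(log(-_y) - log(3) + log(2)), (_y, f(y)))/7 = C1 - y


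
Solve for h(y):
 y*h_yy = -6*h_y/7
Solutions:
 h(y) = C1 + C2*y^(1/7)


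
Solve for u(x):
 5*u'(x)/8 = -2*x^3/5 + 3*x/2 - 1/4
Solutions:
 u(x) = C1 - 4*x^4/25 + 6*x^2/5 - 2*x/5


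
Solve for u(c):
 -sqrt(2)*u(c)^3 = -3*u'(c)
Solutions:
 u(c) = -sqrt(6)*sqrt(-1/(C1 + sqrt(2)*c))/2
 u(c) = sqrt(6)*sqrt(-1/(C1 + sqrt(2)*c))/2


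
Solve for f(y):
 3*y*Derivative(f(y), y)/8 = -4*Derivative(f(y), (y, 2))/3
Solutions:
 f(y) = C1 + C2*erf(3*y/8)


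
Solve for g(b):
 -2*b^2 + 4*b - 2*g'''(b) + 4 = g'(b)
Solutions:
 g(b) = C1 + C2*sin(sqrt(2)*b/2) + C3*cos(sqrt(2)*b/2) - 2*b^3/3 + 2*b^2 + 12*b


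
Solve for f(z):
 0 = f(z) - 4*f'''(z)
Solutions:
 f(z) = C3*exp(2^(1/3)*z/2) + (C1*sin(2^(1/3)*sqrt(3)*z/4) + C2*cos(2^(1/3)*sqrt(3)*z/4))*exp(-2^(1/3)*z/4)


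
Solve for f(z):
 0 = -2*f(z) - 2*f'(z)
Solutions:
 f(z) = C1*exp(-z)


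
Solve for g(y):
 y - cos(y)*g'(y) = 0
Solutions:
 g(y) = C1 + Integral(y/cos(y), y)


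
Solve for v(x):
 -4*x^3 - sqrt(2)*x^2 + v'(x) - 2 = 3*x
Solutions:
 v(x) = C1 + x^4 + sqrt(2)*x^3/3 + 3*x^2/2 + 2*x


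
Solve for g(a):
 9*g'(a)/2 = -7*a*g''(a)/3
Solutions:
 g(a) = C1 + C2/a^(13/14)


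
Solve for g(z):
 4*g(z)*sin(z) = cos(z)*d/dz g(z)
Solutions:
 g(z) = C1/cos(z)^4


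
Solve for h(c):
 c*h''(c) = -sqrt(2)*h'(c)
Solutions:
 h(c) = C1 + C2*c^(1 - sqrt(2))


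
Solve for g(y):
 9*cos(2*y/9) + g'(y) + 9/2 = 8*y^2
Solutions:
 g(y) = C1 + 8*y^3/3 - 9*y/2 - 81*sin(2*y/9)/2


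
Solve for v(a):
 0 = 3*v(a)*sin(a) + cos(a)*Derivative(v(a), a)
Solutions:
 v(a) = C1*cos(a)^3


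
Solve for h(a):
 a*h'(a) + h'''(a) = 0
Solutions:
 h(a) = C1 + Integral(C2*airyai(-a) + C3*airybi(-a), a)


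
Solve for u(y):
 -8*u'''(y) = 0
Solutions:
 u(y) = C1 + C2*y + C3*y^2


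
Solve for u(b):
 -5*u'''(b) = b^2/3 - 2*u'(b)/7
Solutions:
 u(b) = C1 + C2*exp(-sqrt(70)*b/35) + C3*exp(sqrt(70)*b/35) + 7*b^3/18 + 245*b/6


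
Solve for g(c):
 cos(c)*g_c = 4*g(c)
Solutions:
 g(c) = C1*(sin(c)^2 + 2*sin(c) + 1)/(sin(c)^2 - 2*sin(c) + 1)


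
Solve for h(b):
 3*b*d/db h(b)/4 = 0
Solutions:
 h(b) = C1


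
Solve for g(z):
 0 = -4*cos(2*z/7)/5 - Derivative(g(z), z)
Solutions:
 g(z) = C1 - 14*sin(2*z/7)/5


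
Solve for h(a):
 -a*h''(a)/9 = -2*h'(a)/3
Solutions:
 h(a) = C1 + C2*a^7


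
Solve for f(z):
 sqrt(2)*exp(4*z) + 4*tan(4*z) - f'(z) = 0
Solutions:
 f(z) = C1 + sqrt(2)*exp(4*z)/4 - log(cos(4*z))


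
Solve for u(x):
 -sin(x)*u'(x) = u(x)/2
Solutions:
 u(x) = C1*(cos(x) + 1)^(1/4)/(cos(x) - 1)^(1/4)


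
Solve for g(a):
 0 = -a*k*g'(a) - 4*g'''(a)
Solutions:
 g(a) = C1 + Integral(C2*airyai(2^(1/3)*a*(-k)^(1/3)/2) + C3*airybi(2^(1/3)*a*(-k)^(1/3)/2), a)


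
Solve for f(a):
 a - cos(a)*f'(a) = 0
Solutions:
 f(a) = C1 + Integral(a/cos(a), a)


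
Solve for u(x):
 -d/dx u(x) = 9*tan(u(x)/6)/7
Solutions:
 u(x) = -6*asin(C1*exp(-3*x/14)) + 6*pi
 u(x) = 6*asin(C1*exp(-3*x/14))


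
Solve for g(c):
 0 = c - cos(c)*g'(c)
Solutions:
 g(c) = C1 + Integral(c/cos(c), c)


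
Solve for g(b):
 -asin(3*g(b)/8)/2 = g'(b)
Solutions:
 Integral(1/asin(3*_y/8), (_y, g(b))) = C1 - b/2


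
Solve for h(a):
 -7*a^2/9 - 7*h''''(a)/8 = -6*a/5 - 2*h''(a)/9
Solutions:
 h(a) = C1 + C2*a + C3*exp(-4*sqrt(7)*a/21) + C4*exp(4*sqrt(7)*a/21) + 7*a^4/24 - 9*a^3/10 + 441*a^2/32


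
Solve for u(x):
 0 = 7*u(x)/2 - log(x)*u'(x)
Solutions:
 u(x) = C1*exp(7*li(x)/2)


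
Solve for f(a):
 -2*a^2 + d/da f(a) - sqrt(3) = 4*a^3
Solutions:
 f(a) = C1 + a^4 + 2*a^3/3 + sqrt(3)*a


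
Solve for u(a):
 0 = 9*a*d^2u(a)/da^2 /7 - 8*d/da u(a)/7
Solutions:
 u(a) = C1 + C2*a^(17/9)


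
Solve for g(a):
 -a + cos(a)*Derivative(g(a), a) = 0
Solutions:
 g(a) = C1 + Integral(a/cos(a), a)


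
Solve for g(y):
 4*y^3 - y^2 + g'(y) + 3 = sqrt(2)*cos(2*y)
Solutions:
 g(y) = C1 - y^4 + y^3/3 - 3*y + sqrt(2)*sin(2*y)/2


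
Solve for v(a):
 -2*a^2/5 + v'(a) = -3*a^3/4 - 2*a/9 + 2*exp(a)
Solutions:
 v(a) = C1 - 3*a^4/16 + 2*a^3/15 - a^2/9 + 2*exp(a)


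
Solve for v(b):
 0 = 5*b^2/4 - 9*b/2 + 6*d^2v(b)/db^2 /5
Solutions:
 v(b) = C1 + C2*b - 25*b^4/288 + 5*b^3/8


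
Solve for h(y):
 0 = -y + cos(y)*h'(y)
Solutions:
 h(y) = C1 + Integral(y/cos(y), y)


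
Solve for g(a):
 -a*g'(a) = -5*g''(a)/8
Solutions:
 g(a) = C1 + C2*erfi(2*sqrt(5)*a/5)


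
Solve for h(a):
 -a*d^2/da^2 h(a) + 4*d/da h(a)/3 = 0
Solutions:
 h(a) = C1 + C2*a^(7/3)


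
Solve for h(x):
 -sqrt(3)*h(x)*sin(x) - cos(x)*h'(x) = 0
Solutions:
 h(x) = C1*cos(x)^(sqrt(3))


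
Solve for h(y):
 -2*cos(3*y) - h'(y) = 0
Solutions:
 h(y) = C1 - 2*sin(3*y)/3


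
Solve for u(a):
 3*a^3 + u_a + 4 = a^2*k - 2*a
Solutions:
 u(a) = C1 - 3*a^4/4 + a^3*k/3 - a^2 - 4*a


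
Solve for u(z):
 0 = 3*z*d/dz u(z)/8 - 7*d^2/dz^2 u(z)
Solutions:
 u(z) = C1 + C2*erfi(sqrt(21)*z/28)


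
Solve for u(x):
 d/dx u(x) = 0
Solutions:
 u(x) = C1


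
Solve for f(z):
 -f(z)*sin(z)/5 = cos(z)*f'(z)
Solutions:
 f(z) = C1*cos(z)^(1/5)


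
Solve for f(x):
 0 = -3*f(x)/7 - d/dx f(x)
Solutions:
 f(x) = C1*exp(-3*x/7)


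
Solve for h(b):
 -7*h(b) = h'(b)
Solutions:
 h(b) = C1*exp(-7*b)


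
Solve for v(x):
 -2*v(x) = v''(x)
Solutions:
 v(x) = C1*sin(sqrt(2)*x) + C2*cos(sqrt(2)*x)


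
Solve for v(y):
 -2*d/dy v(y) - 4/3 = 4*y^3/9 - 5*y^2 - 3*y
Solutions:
 v(y) = C1 - y^4/18 + 5*y^3/6 + 3*y^2/4 - 2*y/3


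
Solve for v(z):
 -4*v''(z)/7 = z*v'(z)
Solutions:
 v(z) = C1 + C2*erf(sqrt(14)*z/4)


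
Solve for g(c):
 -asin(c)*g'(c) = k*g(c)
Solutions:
 g(c) = C1*exp(-k*Integral(1/asin(c), c))


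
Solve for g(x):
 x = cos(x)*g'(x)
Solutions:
 g(x) = C1 + Integral(x/cos(x), x)


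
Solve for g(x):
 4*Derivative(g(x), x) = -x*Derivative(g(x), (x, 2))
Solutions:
 g(x) = C1 + C2/x^3


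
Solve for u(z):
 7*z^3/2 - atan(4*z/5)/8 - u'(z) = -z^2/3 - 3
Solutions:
 u(z) = C1 + 7*z^4/8 + z^3/9 - z*atan(4*z/5)/8 + 3*z + 5*log(16*z^2 + 25)/64


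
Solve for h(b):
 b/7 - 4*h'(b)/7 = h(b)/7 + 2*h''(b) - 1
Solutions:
 h(b) = b + (C1*sin(sqrt(10)*b/14) + C2*cos(sqrt(10)*b/14))*exp(-b/7) + 3


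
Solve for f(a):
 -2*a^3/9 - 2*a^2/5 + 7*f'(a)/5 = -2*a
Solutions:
 f(a) = C1 + 5*a^4/126 + 2*a^3/21 - 5*a^2/7


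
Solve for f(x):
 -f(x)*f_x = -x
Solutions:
 f(x) = -sqrt(C1 + x^2)
 f(x) = sqrt(C1 + x^2)


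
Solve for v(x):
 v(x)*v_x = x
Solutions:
 v(x) = -sqrt(C1 + x^2)
 v(x) = sqrt(C1 + x^2)


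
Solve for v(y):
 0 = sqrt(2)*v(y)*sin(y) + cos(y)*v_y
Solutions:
 v(y) = C1*cos(y)^(sqrt(2))


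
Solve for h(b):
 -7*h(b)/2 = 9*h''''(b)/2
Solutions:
 h(b) = (C1*sin(sqrt(6)*7^(1/4)*b/6) + C2*cos(sqrt(6)*7^(1/4)*b/6))*exp(-sqrt(6)*7^(1/4)*b/6) + (C3*sin(sqrt(6)*7^(1/4)*b/6) + C4*cos(sqrt(6)*7^(1/4)*b/6))*exp(sqrt(6)*7^(1/4)*b/6)


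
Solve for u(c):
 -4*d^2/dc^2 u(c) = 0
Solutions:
 u(c) = C1 + C2*c


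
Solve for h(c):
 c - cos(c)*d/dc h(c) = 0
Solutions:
 h(c) = C1 + Integral(c/cos(c), c)


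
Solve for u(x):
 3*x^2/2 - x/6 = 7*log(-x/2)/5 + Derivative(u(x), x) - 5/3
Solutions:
 u(x) = C1 + x^3/2 - x^2/12 - 7*x*log(-x)/5 + x*(21*log(2) + 46)/15


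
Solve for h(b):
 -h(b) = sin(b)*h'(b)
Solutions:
 h(b) = C1*sqrt(cos(b) + 1)/sqrt(cos(b) - 1)


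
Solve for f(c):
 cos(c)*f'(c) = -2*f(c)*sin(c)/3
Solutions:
 f(c) = C1*cos(c)^(2/3)


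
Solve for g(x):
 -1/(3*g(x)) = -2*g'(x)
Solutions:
 g(x) = -sqrt(C1 + 3*x)/3
 g(x) = sqrt(C1 + 3*x)/3


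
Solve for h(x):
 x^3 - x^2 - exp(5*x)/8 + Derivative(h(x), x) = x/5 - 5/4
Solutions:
 h(x) = C1 - x^4/4 + x^3/3 + x^2/10 - 5*x/4 + exp(5*x)/40


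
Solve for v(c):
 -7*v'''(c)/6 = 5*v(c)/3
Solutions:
 v(c) = C3*exp(-10^(1/3)*7^(2/3)*c/7) + (C1*sin(10^(1/3)*sqrt(3)*7^(2/3)*c/14) + C2*cos(10^(1/3)*sqrt(3)*7^(2/3)*c/14))*exp(10^(1/3)*7^(2/3)*c/14)


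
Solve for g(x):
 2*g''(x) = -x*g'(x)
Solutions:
 g(x) = C1 + C2*erf(x/2)


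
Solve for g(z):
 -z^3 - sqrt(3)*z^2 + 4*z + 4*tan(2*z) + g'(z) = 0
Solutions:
 g(z) = C1 + z^4/4 + sqrt(3)*z^3/3 - 2*z^2 + 2*log(cos(2*z))


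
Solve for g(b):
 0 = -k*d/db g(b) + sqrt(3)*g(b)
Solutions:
 g(b) = C1*exp(sqrt(3)*b/k)


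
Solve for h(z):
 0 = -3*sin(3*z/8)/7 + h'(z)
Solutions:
 h(z) = C1 - 8*cos(3*z/8)/7


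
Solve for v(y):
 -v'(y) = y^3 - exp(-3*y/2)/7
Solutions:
 v(y) = C1 - y^4/4 - 2*exp(-3*y/2)/21


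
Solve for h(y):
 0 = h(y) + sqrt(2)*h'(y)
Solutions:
 h(y) = C1*exp(-sqrt(2)*y/2)


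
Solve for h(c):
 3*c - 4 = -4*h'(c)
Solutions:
 h(c) = C1 - 3*c^2/8 + c


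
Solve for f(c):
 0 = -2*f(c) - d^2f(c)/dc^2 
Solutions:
 f(c) = C1*sin(sqrt(2)*c) + C2*cos(sqrt(2)*c)


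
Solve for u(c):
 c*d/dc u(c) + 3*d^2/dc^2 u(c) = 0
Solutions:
 u(c) = C1 + C2*erf(sqrt(6)*c/6)


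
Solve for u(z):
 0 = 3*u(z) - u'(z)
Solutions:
 u(z) = C1*exp(3*z)


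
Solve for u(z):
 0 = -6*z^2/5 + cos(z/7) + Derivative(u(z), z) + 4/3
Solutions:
 u(z) = C1 + 2*z^3/5 - 4*z/3 - 7*sin(z/7)


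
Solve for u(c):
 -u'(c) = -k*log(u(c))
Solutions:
 li(u(c)) = C1 + c*k


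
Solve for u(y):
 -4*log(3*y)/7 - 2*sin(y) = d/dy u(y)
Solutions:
 u(y) = C1 - 4*y*log(y)/7 - 4*y*log(3)/7 + 4*y/7 + 2*cos(y)


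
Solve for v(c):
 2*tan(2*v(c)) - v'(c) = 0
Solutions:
 v(c) = -asin(C1*exp(4*c))/2 + pi/2
 v(c) = asin(C1*exp(4*c))/2


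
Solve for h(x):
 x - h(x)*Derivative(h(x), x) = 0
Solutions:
 h(x) = -sqrt(C1 + x^2)
 h(x) = sqrt(C1 + x^2)


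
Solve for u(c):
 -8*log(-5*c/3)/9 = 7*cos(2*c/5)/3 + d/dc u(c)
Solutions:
 u(c) = C1 - 8*c*log(-c)/9 - 8*c*log(5)/9 + 8*c/9 + 8*c*log(3)/9 - 35*sin(2*c/5)/6


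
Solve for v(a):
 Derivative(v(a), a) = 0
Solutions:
 v(a) = C1


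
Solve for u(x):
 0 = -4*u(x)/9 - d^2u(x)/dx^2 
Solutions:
 u(x) = C1*sin(2*x/3) + C2*cos(2*x/3)


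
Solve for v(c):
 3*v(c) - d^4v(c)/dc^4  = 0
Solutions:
 v(c) = C1*exp(-3^(1/4)*c) + C2*exp(3^(1/4)*c) + C3*sin(3^(1/4)*c) + C4*cos(3^(1/4)*c)


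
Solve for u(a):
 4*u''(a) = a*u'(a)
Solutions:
 u(a) = C1 + C2*erfi(sqrt(2)*a/4)


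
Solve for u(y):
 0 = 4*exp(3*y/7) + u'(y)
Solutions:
 u(y) = C1 - 28*exp(3*y/7)/3


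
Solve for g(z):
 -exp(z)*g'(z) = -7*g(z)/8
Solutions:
 g(z) = C1*exp(-7*exp(-z)/8)


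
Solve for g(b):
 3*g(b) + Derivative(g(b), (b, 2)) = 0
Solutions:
 g(b) = C1*sin(sqrt(3)*b) + C2*cos(sqrt(3)*b)


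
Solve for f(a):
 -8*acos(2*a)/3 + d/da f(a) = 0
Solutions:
 f(a) = C1 + 8*a*acos(2*a)/3 - 4*sqrt(1 - 4*a^2)/3


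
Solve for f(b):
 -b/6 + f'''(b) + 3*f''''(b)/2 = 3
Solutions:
 f(b) = C1 + C2*b + C3*b^2 + C4*exp(-2*b/3) + b^4/144 + 11*b^3/24


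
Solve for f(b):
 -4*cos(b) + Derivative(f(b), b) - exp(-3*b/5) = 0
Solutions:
 f(b) = C1 + 4*sin(b) - 5*exp(-3*b/5)/3


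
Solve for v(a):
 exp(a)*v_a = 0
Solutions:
 v(a) = C1


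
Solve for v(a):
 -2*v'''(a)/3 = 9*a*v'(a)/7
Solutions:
 v(a) = C1 + Integral(C2*airyai(-3*14^(2/3)*a/14) + C3*airybi(-3*14^(2/3)*a/14), a)


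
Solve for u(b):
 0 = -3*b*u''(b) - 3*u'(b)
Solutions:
 u(b) = C1 + C2*log(b)


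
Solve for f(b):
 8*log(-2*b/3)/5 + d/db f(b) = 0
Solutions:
 f(b) = C1 - 8*b*log(-b)/5 + 8*b*(-log(2) + 1 + log(3))/5


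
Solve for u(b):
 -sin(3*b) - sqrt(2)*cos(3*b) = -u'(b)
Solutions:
 u(b) = C1 + sqrt(2)*sin(3*b)/3 - cos(3*b)/3


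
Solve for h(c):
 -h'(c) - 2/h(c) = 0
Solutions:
 h(c) = -sqrt(C1 - 4*c)
 h(c) = sqrt(C1 - 4*c)


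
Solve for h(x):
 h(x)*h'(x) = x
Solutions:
 h(x) = -sqrt(C1 + x^2)
 h(x) = sqrt(C1 + x^2)


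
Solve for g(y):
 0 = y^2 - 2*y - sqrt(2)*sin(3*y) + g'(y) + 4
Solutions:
 g(y) = C1 - y^3/3 + y^2 - 4*y - sqrt(2)*cos(3*y)/3


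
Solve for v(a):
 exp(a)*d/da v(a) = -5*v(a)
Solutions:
 v(a) = C1*exp(5*exp(-a))


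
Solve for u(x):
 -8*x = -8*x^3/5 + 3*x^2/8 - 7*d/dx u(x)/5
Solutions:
 u(x) = C1 - 2*x^4/7 + 5*x^3/56 + 20*x^2/7


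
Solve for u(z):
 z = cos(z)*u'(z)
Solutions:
 u(z) = C1 + Integral(z/cos(z), z)


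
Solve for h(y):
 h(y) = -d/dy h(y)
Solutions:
 h(y) = C1*exp(-y)


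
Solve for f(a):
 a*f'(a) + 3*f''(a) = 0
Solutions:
 f(a) = C1 + C2*erf(sqrt(6)*a/6)


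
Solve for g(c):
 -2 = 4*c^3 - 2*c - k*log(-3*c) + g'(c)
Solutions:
 g(c) = C1 - c^4 + c^2 + c*k*log(-c) + c*(-k + k*log(3) - 2)


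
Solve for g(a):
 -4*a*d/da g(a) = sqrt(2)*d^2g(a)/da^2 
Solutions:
 g(a) = C1 + C2*erf(2^(1/4)*a)


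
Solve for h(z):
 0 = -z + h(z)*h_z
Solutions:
 h(z) = -sqrt(C1 + z^2)
 h(z) = sqrt(C1 + z^2)


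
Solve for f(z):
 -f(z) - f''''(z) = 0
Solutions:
 f(z) = (C1*sin(sqrt(2)*z/2) + C2*cos(sqrt(2)*z/2))*exp(-sqrt(2)*z/2) + (C3*sin(sqrt(2)*z/2) + C4*cos(sqrt(2)*z/2))*exp(sqrt(2)*z/2)


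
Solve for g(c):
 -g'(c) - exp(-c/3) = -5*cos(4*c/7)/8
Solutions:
 g(c) = C1 + 35*sin(4*c/7)/32 + 3*exp(-c/3)


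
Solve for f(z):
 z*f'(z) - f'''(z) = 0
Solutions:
 f(z) = C1 + Integral(C2*airyai(z) + C3*airybi(z), z)


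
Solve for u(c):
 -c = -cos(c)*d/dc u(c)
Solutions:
 u(c) = C1 + Integral(c/cos(c), c)


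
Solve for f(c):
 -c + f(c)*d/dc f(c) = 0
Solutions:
 f(c) = -sqrt(C1 + c^2)
 f(c) = sqrt(C1 + c^2)


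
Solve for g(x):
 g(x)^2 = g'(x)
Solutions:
 g(x) = -1/(C1 + x)


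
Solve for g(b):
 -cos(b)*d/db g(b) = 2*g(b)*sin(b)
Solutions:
 g(b) = C1*cos(b)^2


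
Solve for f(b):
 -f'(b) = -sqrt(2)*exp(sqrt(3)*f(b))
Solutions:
 f(b) = sqrt(3)*(2*log(-1/(C1 + sqrt(2)*b)) - log(3))/6


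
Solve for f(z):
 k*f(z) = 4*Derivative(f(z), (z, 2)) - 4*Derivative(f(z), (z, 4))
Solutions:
 f(z) = C1*exp(-sqrt(2)*z*sqrt(1 - sqrt(1 - k))/2) + C2*exp(sqrt(2)*z*sqrt(1 - sqrt(1 - k))/2) + C3*exp(-sqrt(2)*z*sqrt(sqrt(1 - k) + 1)/2) + C4*exp(sqrt(2)*z*sqrt(sqrt(1 - k) + 1)/2)


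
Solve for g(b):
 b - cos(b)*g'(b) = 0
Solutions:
 g(b) = C1 + Integral(b/cos(b), b)


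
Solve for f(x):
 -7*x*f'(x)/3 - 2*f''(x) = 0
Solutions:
 f(x) = C1 + C2*erf(sqrt(21)*x/6)


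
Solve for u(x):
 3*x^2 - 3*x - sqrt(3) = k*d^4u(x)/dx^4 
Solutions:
 u(x) = C1 + C2*x + C3*x^2 + C4*x^3 + x^6/(120*k) - x^5/(40*k) - sqrt(3)*x^4/(24*k)


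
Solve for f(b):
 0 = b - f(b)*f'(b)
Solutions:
 f(b) = -sqrt(C1 + b^2)
 f(b) = sqrt(C1 + b^2)


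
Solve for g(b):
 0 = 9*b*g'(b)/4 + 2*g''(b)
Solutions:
 g(b) = C1 + C2*erf(3*b/4)


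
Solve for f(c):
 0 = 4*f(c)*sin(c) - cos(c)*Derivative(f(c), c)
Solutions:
 f(c) = C1/cos(c)^4


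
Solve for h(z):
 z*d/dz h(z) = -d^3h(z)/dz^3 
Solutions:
 h(z) = C1 + Integral(C2*airyai(-z) + C3*airybi(-z), z)


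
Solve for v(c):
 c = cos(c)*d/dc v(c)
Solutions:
 v(c) = C1 + Integral(c/cos(c), c)


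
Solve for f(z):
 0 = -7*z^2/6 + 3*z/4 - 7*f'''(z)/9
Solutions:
 f(z) = C1 + C2*z + C3*z^2 - z^5/40 + 9*z^4/224


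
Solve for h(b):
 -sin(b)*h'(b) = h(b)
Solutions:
 h(b) = C1*sqrt(cos(b) + 1)/sqrt(cos(b) - 1)


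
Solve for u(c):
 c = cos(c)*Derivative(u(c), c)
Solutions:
 u(c) = C1 + Integral(c/cos(c), c)


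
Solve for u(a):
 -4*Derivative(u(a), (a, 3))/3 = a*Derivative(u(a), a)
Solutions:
 u(a) = C1 + Integral(C2*airyai(-6^(1/3)*a/2) + C3*airybi(-6^(1/3)*a/2), a)


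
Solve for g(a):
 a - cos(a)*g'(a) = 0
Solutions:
 g(a) = C1 + Integral(a/cos(a), a)


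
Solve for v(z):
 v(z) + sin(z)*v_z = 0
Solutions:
 v(z) = C1*sqrt(cos(z) + 1)/sqrt(cos(z) - 1)


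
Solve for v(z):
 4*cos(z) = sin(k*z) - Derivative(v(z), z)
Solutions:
 v(z) = C1 - 4*sin(z) - cos(k*z)/k


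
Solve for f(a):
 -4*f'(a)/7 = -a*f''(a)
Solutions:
 f(a) = C1 + C2*a^(11/7)


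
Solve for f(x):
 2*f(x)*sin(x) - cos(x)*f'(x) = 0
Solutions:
 f(x) = C1/cos(x)^2


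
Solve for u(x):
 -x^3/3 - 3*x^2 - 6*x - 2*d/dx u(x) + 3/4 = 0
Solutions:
 u(x) = C1 - x^4/24 - x^3/2 - 3*x^2/2 + 3*x/8


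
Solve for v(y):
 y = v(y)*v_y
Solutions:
 v(y) = -sqrt(C1 + y^2)
 v(y) = sqrt(C1 + y^2)


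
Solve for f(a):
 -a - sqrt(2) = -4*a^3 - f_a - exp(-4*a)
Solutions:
 f(a) = C1 - a^4 + a^2/2 + sqrt(2)*a + exp(-4*a)/4


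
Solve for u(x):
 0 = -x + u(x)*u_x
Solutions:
 u(x) = -sqrt(C1 + x^2)
 u(x) = sqrt(C1 + x^2)


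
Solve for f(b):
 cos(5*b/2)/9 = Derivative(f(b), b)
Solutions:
 f(b) = C1 + 2*sin(5*b/2)/45


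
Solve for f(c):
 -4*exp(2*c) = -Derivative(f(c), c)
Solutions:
 f(c) = C1 + 2*exp(2*c)


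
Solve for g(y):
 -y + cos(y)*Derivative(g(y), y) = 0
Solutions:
 g(y) = C1 + Integral(y/cos(y), y)


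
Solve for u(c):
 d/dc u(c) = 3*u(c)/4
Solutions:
 u(c) = C1*exp(3*c/4)


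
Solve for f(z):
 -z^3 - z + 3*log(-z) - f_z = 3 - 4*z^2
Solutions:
 f(z) = C1 - z^4/4 + 4*z^3/3 - z^2/2 + 3*z*log(-z) - 6*z


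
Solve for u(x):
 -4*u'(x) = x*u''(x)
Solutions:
 u(x) = C1 + C2/x^3


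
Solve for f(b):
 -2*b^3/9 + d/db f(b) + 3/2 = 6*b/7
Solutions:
 f(b) = C1 + b^4/18 + 3*b^2/7 - 3*b/2


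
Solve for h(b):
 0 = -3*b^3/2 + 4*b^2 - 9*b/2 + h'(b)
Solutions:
 h(b) = C1 + 3*b^4/8 - 4*b^3/3 + 9*b^2/4


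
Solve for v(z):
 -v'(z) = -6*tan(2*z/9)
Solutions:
 v(z) = C1 - 27*log(cos(2*z/9))


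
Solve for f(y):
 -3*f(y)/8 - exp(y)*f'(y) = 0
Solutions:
 f(y) = C1*exp(3*exp(-y)/8)


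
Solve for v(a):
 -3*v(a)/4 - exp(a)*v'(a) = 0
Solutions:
 v(a) = C1*exp(3*exp(-a)/4)


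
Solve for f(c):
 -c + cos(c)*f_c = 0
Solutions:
 f(c) = C1 + Integral(c/cos(c), c)


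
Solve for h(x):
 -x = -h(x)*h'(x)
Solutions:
 h(x) = -sqrt(C1 + x^2)
 h(x) = sqrt(C1 + x^2)


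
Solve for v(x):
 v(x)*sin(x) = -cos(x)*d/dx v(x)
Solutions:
 v(x) = C1*cos(x)


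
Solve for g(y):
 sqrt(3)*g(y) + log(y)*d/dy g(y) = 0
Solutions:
 g(y) = C1*exp(-sqrt(3)*li(y))


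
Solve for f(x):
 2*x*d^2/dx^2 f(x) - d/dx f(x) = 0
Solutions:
 f(x) = C1 + C2*x^(3/2)


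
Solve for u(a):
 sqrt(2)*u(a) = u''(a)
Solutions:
 u(a) = C1*exp(-2^(1/4)*a) + C2*exp(2^(1/4)*a)


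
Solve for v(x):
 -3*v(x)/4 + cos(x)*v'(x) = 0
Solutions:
 v(x) = C1*(sin(x) + 1)^(3/8)/(sin(x) - 1)^(3/8)


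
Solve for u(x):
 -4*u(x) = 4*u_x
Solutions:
 u(x) = C1*exp(-x)


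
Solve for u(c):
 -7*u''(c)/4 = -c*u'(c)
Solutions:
 u(c) = C1 + C2*erfi(sqrt(14)*c/7)


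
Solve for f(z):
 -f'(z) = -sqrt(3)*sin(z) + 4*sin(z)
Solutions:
 f(z) = C1 - sqrt(3)*cos(z) + 4*cos(z)


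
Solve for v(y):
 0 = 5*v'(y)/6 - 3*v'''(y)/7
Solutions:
 v(y) = C1 + C2*exp(-sqrt(70)*y/6) + C3*exp(sqrt(70)*y/6)


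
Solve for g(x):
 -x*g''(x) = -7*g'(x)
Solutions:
 g(x) = C1 + C2*x^8


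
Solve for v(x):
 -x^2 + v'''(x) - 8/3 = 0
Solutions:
 v(x) = C1 + C2*x + C3*x^2 + x^5/60 + 4*x^3/9


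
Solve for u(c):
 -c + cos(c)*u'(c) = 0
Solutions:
 u(c) = C1 + Integral(c/cos(c), c)


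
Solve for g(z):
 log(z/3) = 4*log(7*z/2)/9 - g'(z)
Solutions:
 g(z) = C1 - 5*z*log(z)/9 - 4*z*log(2)/9 + 5*z/9 + 4*z*log(7)/9 + z*log(3)


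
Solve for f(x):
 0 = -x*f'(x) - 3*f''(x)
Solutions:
 f(x) = C1 + C2*erf(sqrt(6)*x/6)


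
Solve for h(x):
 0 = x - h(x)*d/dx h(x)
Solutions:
 h(x) = -sqrt(C1 + x^2)
 h(x) = sqrt(C1 + x^2)


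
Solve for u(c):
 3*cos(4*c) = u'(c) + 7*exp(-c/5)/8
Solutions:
 u(c) = C1 + 3*sin(4*c)/4 + 35*exp(-c/5)/8


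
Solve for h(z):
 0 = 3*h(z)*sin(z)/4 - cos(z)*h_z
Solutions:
 h(z) = C1/cos(z)^(3/4)


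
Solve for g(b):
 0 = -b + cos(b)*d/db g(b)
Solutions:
 g(b) = C1 + Integral(b/cos(b), b)


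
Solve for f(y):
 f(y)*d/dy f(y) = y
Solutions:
 f(y) = -sqrt(C1 + y^2)
 f(y) = sqrt(C1 + y^2)


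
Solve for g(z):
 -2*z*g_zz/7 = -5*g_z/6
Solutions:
 g(z) = C1 + C2*z^(47/12)


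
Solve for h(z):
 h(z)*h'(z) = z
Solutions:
 h(z) = -sqrt(C1 + z^2)
 h(z) = sqrt(C1 + z^2)


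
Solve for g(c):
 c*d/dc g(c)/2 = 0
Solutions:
 g(c) = C1


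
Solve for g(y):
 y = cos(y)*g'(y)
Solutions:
 g(y) = C1 + Integral(y/cos(y), y)


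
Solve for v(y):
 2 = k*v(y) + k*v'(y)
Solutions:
 v(y) = C1*exp(-y) + 2/k


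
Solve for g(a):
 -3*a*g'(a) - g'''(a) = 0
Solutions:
 g(a) = C1 + Integral(C2*airyai(-3^(1/3)*a) + C3*airybi(-3^(1/3)*a), a)


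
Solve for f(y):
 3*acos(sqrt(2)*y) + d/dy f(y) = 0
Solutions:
 f(y) = C1 - 3*y*acos(sqrt(2)*y) + 3*sqrt(2)*sqrt(1 - 2*y^2)/2


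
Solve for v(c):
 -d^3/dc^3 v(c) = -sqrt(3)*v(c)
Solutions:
 v(c) = C3*exp(3^(1/6)*c) + (C1*sin(3^(2/3)*c/2) + C2*cos(3^(2/3)*c/2))*exp(-3^(1/6)*c/2)


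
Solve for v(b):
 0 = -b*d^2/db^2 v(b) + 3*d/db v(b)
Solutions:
 v(b) = C1 + C2*b^4


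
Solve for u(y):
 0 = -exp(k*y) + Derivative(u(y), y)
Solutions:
 u(y) = C1 + exp(k*y)/k


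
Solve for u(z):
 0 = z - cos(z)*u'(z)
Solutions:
 u(z) = C1 + Integral(z/cos(z), z)


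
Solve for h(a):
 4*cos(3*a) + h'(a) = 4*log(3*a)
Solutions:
 h(a) = C1 + 4*a*log(a) - 4*a + 4*a*log(3) - 4*sin(3*a)/3


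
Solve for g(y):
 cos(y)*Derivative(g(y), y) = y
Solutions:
 g(y) = C1 + Integral(y/cos(y), y)


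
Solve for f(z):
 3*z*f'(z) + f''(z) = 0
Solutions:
 f(z) = C1 + C2*erf(sqrt(6)*z/2)


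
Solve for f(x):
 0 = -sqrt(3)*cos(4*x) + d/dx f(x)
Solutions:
 f(x) = C1 + sqrt(3)*sin(4*x)/4


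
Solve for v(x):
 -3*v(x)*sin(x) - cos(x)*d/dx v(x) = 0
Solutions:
 v(x) = C1*cos(x)^3


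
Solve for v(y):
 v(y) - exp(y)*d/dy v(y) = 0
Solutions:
 v(y) = C1*exp(-exp(-y))


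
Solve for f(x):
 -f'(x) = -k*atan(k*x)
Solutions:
 f(x) = C1 + k*Piecewise((x*atan(k*x) - log(k^2*x^2 + 1)/(2*k), Ne(k, 0)), (0, True))


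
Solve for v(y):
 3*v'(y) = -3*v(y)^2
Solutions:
 v(y) = 1/(C1 + y)


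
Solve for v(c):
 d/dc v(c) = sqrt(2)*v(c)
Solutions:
 v(c) = C1*exp(sqrt(2)*c)


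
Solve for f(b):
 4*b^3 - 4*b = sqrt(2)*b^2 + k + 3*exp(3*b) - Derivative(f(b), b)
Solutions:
 f(b) = C1 - b^4 + sqrt(2)*b^3/3 + 2*b^2 + b*k + exp(3*b)


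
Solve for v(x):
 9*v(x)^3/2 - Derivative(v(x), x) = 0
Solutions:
 v(x) = -sqrt(-1/(C1 + 9*x))
 v(x) = sqrt(-1/(C1 + 9*x))


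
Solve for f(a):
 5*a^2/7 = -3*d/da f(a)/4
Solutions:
 f(a) = C1 - 20*a^3/63


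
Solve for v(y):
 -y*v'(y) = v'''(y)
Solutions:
 v(y) = C1 + Integral(C2*airyai(-y) + C3*airybi(-y), y)


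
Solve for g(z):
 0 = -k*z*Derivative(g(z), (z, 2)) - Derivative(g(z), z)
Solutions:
 g(z) = C1 + z^(((re(k) - 1)*re(k) + im(k)^2)/(re(k)^2 + im(k)^2))*(C2*sin(log(z)*Abs(im(k))/(re(k)^2 + im(k)^2)) + C3*cos(log(z)*im(k)/(re(k)^2 + im(k)^2)))
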